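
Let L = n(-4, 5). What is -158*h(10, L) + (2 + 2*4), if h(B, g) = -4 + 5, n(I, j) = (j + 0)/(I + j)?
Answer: -148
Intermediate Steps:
n(I, j) = j/(I + j)
L = 5 (L = 5/(-4 + 5) = 5/1 = 5*1 = 5)
h(B, g) = 1
-158*h(10, L) + (2 + 2*4) = -158*1 + (2 + 2*4) = -158 + (2 + 8) = -158 + 10 = -148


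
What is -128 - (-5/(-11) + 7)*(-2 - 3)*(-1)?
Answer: -1818/11 ≈ -165.27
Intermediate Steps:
-128 - (-5/(-11) + 7)*(-2 - 3)*(-1) = -128 - (-5*(-1/11) + 7)*(-5*(-1)) = -128 - (5/11 + 7)*5 = -128 - 82*5/11 = -128 - 1*410/11 = -128 - 410/11 = -1818/11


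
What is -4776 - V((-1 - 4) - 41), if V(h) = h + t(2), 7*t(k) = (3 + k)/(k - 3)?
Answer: -33105/7 ≈ -4729.3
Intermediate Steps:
t(k) = (3 + k)/(7*(-3 + k)) (t(k) = ((3 + k)/(k - 3))/7 = ((3 + k)/(-3 + k))/7 = (3 + k)/(7*(-3 + k)))
V(h) = -5/7 + h (V(h) = h + (3 + 2)/(7*(-3 + 2)) = h + (⅐)*5/(-1) = h + (⅐)*(-1)*5 = h - 5/7 = -5/7 + h)
-4776 - V((-1 - 4) - 41) = -4776 - (-5/7 + ((-1 - 4) - 41)) = -4776 - (-5/7 + (-5 - 41)) = -4776 - (-5/7 - 46) = -4776 - 1*(-327/7) = -4776 + 327/7 = -33105/7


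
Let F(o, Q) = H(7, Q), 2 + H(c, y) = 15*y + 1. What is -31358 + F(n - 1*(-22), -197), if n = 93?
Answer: -34314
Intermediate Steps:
H(c, y) = -1 + 15*y (H(c, y) = -2 + (15*y + 1) = -2 + (1 + 15*y) = -1 + 15*y)
F(o, Q) = -1 + 15*Q
-31358 + F(n - 1*(-22), -197) = -31358 + (-1 + 15*(-197)) = -31358 + (-1 - 2955) = -31358 - 2956 = -34314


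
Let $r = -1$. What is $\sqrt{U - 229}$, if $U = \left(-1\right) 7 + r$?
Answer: $i \sqrt{237} \approx 15.395 i$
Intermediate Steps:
$U = -8$ ($U = \left(-1\right) 7 - 1 = -7 - 1 = -8$)
$\sqrt{U - 229} = \sqrt{-8 - 229} = \sqrt{-237} = i \sqrt{237}$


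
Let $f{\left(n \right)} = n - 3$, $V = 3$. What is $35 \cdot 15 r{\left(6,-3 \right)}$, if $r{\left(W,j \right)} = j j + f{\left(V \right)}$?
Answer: $4725$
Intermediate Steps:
$f{\left(n \right)} = -3 + n$
$r{\left(W,j \right)} = j^{2}$ ($r{\left(W,j \right)} = j j + \left(-3 + 3\right) = j^{2} + 0 = j^{2}$)
$35 \cdot 15 r{\left(6,-3 \right)} = 35 \cdot 15 \left(-3\right)^{2} = 525 \cdot 9 = 4725$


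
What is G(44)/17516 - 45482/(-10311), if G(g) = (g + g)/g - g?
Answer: 398114825/90303738 ≈ 4.4086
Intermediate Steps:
G(g) = 2 - g (G(g) = (2*g)/g - g = 2 - g)
G(44)/17516 - 45482/(-10311) = (2 - 1*44)/17516 - 45482/(-10311) = (2 - 44)*(1/17516) - 45482*(-1/10311) = -42*1/17516 + 45482/10311 = -21/8758 + 45482/10311 = 398114825/90303738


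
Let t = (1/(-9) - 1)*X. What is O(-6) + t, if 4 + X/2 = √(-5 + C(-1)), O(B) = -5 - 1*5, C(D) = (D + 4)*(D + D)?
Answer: -10/9 - 20*I*√11/9 ≈ -1.1111 - 7.3703*I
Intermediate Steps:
C(D) = 2*D*(4 + D) (C(D) = (4 + D)*(2*D) = 2*D*(4 + D))
O(B) = -10 (O(B) = -5 - 5 = -10)
X = -8 + 2*I*√11 (X = -8 + 2*√(-5 + 2*(-1)*(4 - 1)) = -8 + 2*√(-5 + 2*(-1)*3) = -8 + 2*√(-5 - 6) = -8 + 2*√(-11) = -8 + 2*(I*√11) = -8 + 2*I*√11 ≈ -8.0 + 6.6332*I)
t = 80/9 - 20*I*√11/9 (t = (1/(-9) - 1)*(-8 + 2*I*√11) = (-⅑ - 1)*(-8 + 2*I*√11) = -10*(-8 + 2*I*√11)/9 = 80/9 - 20*I*√11/9 ≈ 8.8889 - 7.3703*I)
O(-6) + t = -10 + (80/9 - 20*I*√11/9) = -10/9 - 20*I*√11/9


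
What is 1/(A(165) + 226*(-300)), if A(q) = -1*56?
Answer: -1/67856 ≈ -1.4737e-5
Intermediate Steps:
A(q) = -56
1/(A(165) + 226*(-300)) = 1/(-56 + 226*(-300)) = 1/(-56 - 67800) = 1/(-67856) = -1/67856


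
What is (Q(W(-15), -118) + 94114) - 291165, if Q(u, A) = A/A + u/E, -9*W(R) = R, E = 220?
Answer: -26010599/132 ≈ -1.9705e+5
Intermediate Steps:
W(R) = -R/9
Q(u, A) = 1 + u/220 (Q(u, A) = A/A + u/220 = 1 + u*(1/220) = 1 + u/220)
(Q(W(-15), -118) + 94114) - 291165 = ((1 + (-⅑*(-15))/220) + 94114) - 291165 = ((1 + (1/220)*(5/3)) + 94114) - 291165 = ((1 + 1/132) + 94114) - 291165 = (133/132 + 94114) - 291165 = 12423181/132 - 291165 = -26010599/132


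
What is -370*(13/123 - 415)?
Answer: 18881840/123 ≈ 1.5351e+5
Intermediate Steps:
-370*(13/123 - 415) = -370*(-51032/123) = 18881840/123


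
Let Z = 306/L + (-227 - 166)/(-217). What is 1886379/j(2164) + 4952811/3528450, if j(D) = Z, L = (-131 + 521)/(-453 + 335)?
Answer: -10430717081980331/501965530050 ≈ -20780.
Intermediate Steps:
L = -195/59 (L = 390/(-118) = 390*(-1/118) = -195/59 ≈ -3.3051)
Z = -1280361/14105 (Z = 306/(-195/59) + (-227 - 166)/(-217) = 306*(-59/195) - 393*(-1/217) = -6018/65 + 393/217 = -1280361/14105 ≈ -90.774)
j(D) = -1280361/14105
1886379/j(2164) + 4952811/3528450 = 1886379/(-1280361/14105) + 4952811/3528450 = 1886379*(-14105/1280361) + 4952811*(1/3528450) = -8869125265/426787 + 1650937/1176150 = -10430717081980331/501965530050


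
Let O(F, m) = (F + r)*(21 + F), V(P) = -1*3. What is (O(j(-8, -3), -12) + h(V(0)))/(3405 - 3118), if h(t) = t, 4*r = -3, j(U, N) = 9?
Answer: 489/574 ≈ 0.85192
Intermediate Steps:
r = -3/4 (r = (1/4)*(-3) = -3/4 ≈ -0.75000)
V(P) = -3
O(F, m) = (21 + F)*(-3/4 + F) (O(F, m) = (F - 3/4)*(21 + F) = (-3/4 + F)*(21 + F) = (21 + F)*(-3/4 + F))
(O(j(-8, -3), -12) + h(V(0)))/(3405 - 3118) = ((-63/4 + 9**2 + (81/4)*9) - 3)/(3405 - 3118) = ((-63/4 + 81 + 729/4) - 3)/287 = (495/2 - 3)*(1/287) = (489/2)*(1/287) = 489/574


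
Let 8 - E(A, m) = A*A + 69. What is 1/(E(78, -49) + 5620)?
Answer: -1/525 ≈ -0.0019048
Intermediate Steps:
E(A, m) = -61 - A**2 (E(A, m) = 8 - (A*A + 69) = 8 - (A**2 + 69) = 8 - (69 + A**2) = 8 + (-69 - A**2) = -61 - A**2)
1/(E(78, -49) + 5620) = 1/((-61 - 1*78**2) + 5620) = 1/((-61 - 1*6084) + 5620) = 1/((-61 - 6084) + 5620) = 1/(-6145 + 5620) = 1/(-525) = -1/525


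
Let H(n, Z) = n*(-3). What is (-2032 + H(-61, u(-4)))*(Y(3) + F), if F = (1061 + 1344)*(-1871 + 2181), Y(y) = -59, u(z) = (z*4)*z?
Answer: -1378412859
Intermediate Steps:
u(z) = 4*z² (u(z) = (4*z)*z = 4*z²)
F = 745550 (F = 2405*310 = 745550)
H(n, Z) = -3*n
(-2032 + H(-61, u(-4)))*(Y(3) + F) = (-2032 - 3*(-61))*(-59 + 745550) = (-2032 + 183)*745491 = -1849*745491 = -1378412859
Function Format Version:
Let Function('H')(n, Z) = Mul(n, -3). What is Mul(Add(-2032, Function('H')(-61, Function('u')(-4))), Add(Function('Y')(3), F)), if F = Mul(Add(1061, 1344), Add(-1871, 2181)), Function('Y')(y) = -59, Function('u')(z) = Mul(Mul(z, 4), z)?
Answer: -1378412859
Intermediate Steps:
Function('u')(z) = Mul(4, Pow(z, 2)) (Function('u')(z) = Mul(Mul(4, z), z) = Mul(4, Pow(z, 2)))
F = 745550 (F = Mul(2405, 310) = 745550)
Function('H')(n, Z) = Mul(-3, n)
Mul(Add(-2032, Function('H')(-61, Function('u')(-4))), Add(Function('Y')(3), F)) = Mul(Add(-2032, Mul(-3, -61)), Add(-59, 745550)) = Mul(Add(-2032, 183), 745491) = Mul(-1849, 745491) = -1378412859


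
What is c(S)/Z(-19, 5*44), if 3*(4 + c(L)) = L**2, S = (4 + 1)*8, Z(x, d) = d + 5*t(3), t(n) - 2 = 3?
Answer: 1588/735 ≈ 2.1605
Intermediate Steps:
t(n) = 5 (t(n) = 2 + 3 = 5)
Z(x, d) = 25 + d (Z(x, d) = d + 5*5 = d + 25 = 25 + d)
S = 40 (S = 5*8 = 40)
c(L) = -4 + L**2/3
c(S)/Z(-19, 5*44) = (-4 + (1/3)*40**2)/(25 + 5*44) = (-4 + (1/3)*1600)/(25 + 220) = (-4 + 1600/3)/245 = (1588/3)*(1/245) = 1588/735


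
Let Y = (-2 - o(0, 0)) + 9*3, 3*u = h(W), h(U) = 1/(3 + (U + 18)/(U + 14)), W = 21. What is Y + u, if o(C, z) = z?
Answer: 10835/432 ≈ 25.081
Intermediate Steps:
h(U) = 1/(3 + (18 + U)/(14 + U))
u = 35/432 (u = ((14 + 21)/(4*(15 + 21)))/3 = ((1/4)*35/36)/3 = ((1/4)*(1/36)*35)/3 = (1/3)*(35/144) = 35/432 ≈ 0.081019)
Y = 25 (Y = (-2 - 1*0) + 9*3 = (-2 + 0) + 27 = -2 + 27 = 25)
Y + u = 25 + 35/432 = 10835/432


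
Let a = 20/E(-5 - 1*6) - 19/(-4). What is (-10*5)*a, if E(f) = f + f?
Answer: -4225/22 ≈ -192.05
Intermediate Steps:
E(f) = 2*f
a = 169/44 (a = 20/((2*(-5 - 1*6))) - 19/(-4) = 20/((2*(-5 - 6))) - 19*(-¼) = 20/((2*(-11))) + 19/4 = 20/(-22) + 19/4 = 20*(-1/22) + 19/4 = -10/11 + 19/4 = 169/44 ≈ 3.8409)
(-10*5)*a = -10*5*(169/44) = -50*169/44 = -4225/22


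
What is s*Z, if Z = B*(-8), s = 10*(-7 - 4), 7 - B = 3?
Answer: 3520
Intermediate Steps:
B = 4 (B = 7 - 1*3 = 7 - 3 = 4)
s = -110 (s = 10*(-11) = -110)
Z = -32 (Z = 4*(-8) = -32)
s*Z = -110*(-32) = 3520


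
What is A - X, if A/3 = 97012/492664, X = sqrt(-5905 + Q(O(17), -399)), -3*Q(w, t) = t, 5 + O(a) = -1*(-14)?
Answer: 72759/123166 - 2*I*sqrt(1443) ≈ 0.59074 - 75.974*I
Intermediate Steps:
O(a) = 9 (O(a) = -5 - 1*(-14) = -5 + 14 = 9)
Q(w, t) = -t/3
X = 2*I*sqrt(1443) (X = sqrt(-5905 - 1/3*(-399)) = sqrt(-5905 + 133) = sqrt(-5772) = 2*I*sqrt(1443) ≈ 75.974*I)
A = 72759/123166 (A = 3*(97012/492664) = 3*(97012*(1/492664)) = 3*(24253/123166) = 72759/123166 ≈ 0.59074)
A - X = 72759/123166 - 2*I*sqrt(1443)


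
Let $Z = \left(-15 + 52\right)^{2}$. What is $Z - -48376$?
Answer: $49745$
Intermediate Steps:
$Z = 1369$ ($Z = 37^{2} = 1369$)
$Z - -48376 = 1369 - -48376 = 1369 + 48376 = 49745$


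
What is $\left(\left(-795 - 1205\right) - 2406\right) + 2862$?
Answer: $-1544$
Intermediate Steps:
$\left(\left(-795 - 1205\right) - 2406\right) + 2862 = \left(-2000 - 2406\right) + 2862 = -4406 + 2862 = -1544$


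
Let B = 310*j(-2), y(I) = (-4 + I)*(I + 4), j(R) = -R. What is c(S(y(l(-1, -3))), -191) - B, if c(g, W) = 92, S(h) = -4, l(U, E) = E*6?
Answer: -528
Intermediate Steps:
l(U, E) = 6*E
y(I) = (-4 + I)*(4 + I)
B = 620 (B = 310*(-1*(-2)) = 310*2 = 620)
c(S(y(l(-1, -3))), -191) - B = 92 - 1*620 = 92 - 620 = -528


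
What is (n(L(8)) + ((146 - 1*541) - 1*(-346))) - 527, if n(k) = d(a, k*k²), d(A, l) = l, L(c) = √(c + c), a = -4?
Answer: -512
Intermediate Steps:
L(c) = √2*√c (L(c) = √(2*c) = √2*√c)
n(k) = k³ (n(k) = k*k² = k³)
(n(L(8)) + ((146 - 1*541) - 1*(-346))) - 527 = ((√2*√8)³ + ((146 - 1*541) - 1*(-346))) - 527 = ((√2*(2*√2))³ + ((146 - 541) + 346)) - 527 = (4³ + (-395 + 346)) - 527 = (64 - 49) - 527 = 15 - 527 = -512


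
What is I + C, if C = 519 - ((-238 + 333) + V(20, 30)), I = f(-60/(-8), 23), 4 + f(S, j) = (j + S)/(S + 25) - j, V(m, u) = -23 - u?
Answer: 29311/65 ≈ 450.94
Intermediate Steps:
f(S, j) = -4 - j + (S + j)/(25 + S) (f(S, j) = -4 + ((j + S)/(S + 25) - j) = -4 + ((S + j)/(25 + S) - j) = -4 + (-j + (S + j)/(25 + S)) = -4 - j + (S + j)/(25 + S))
I = -1694/65 (I = (-100 - 24*23 - (-180)/(-8) - 1*(-60/(-8))*23)/(25 - 60/(-8)) = (-100 - 552 - (-180)*(-1)/8 - 1*(-60*(-⅛))*23)/(25 - 60*(-⅛)) = (-100 - 552 - 3*15/2 - 1*15/2*23)/(25 + 15/2) = (-100 - 552 - 45/2 - 345/2)/(65/2) = (2/65)*(-847) = -1694/65 ≈ -26.062)
C = 477 (C = 519 - ((-238 + 333) + (-23 - 1*30)) = 519 - (95 + (-23 - 30)) = 519 - (95 - 53) = 519 - 1*42 = 519 - 42 = 477)
I + C = -1694/65 + 477 = 29311/65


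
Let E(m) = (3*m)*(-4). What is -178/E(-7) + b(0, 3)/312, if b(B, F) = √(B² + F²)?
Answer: -4607/2184 ≈ -2.1094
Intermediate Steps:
E(m) = -12*m
-178/E(-7) + b(0, 3)/312 = -178/((-12*(-7))) + √(0² + 3²)/312 = -178/84 + √(0 + 9)*(1/312) = -178*1/84 + √9*(1/312) = -89/42 + 3*(1/312) = -89/42 + 1/104 = -4607/2184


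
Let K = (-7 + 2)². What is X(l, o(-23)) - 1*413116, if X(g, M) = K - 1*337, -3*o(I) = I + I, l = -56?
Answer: -413428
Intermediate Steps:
K = 25 (K = (-5)² = 25)
o(I) = -2*I/3 (o(I) = -(I + I)/3 = -2*I/3)
X(g, M) = -312 (X(g, M) = 25 - 1*337 = 25 - 337 = -312)
X(l, o(-23)) - 1*413116 = -312 - 1*413116 = -312 - 413116 = -413428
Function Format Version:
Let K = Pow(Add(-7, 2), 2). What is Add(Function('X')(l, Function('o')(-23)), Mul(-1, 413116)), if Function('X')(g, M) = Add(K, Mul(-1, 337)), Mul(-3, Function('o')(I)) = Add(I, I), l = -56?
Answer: -413428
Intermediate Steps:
K = 25 (K = Pow(-5, 2) = 25)
Function('o')(I) = Mul(Rational(-2, 3), I) (Function('o')(I) = Mul(Rational(-1, 3), Add(I, I)) = Mul(Rational(-1, 3), Mul(2, I)) = Mul(Rational(-2, 3), I))
Function('X')(g, M) = -312 (Function('X')(g, M) = Add(25, Mul(-1, 337)) = Add(25, -337) = -312)
Add(Function('X')(l, Function('o')(-23)), Mul(-1, 413116)) = Add(-312, Mul(-1, 413116)) = Add(-312, -413116) = -413428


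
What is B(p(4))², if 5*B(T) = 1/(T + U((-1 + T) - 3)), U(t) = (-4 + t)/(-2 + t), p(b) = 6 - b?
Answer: 4/1225 ≈ 0.0032653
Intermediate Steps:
U(t) = (-4 + t)/(-2 + t)
B(T) = 1/(5*(T + (-8 + T)/(-6 + T))) (B(T) = 1/(5*(T + (-4 + ((-1 + T) - 3))/(-2 + ((-1 + T) - 3)))) = 1/(5*(T + (-4 + (-4 + T))/(-2 + (-4 + T)))) = 1/(5*(T + (-8 + T)/(-6 + T))))
B(p(4))² = ((-6 + (6 - 1*4))/(5*(-8 + (6 - 1*4)² - 5*(6 - 1*4))))² = ((-6 + (6 - 4))/(5*(-8 + (6 - 4)² - 5*(6 - 4))))² = ((-6 + 2)/(5*(-8 + 2² - 5*2)))² = ((⅕)*(-4)/(-8 + 4 - 10))² = ((⅕)*(-4)/(-14))² = ((⅕)*(-1/14)*(-4))² = (2/35)² = 4/1225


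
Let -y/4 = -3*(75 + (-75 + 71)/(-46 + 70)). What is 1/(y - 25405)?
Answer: -1/24507 ≈ -4.0805e-5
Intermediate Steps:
y = 898 (y = -(-12)*(75 + (-75 + 71)/(-46 + 70)) = -(-12)*(75 - 4/24) = -(-12)*(75 - 4*1/24) = -(-12)*(75 - 1/6) = -(-12)*449/6 = -4*(-449/2) = 898)
1/(y - 25405) = 1/(898 - 25405) = 1/(-24507) = -1/24507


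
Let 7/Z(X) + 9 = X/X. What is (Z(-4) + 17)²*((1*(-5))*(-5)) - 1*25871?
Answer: -1239719/64 ≈ -19371.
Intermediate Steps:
Z(X) = -7/8 (Z(X) = 7/(-9 + X/X) = 7/(-9 + 1) = 7/(-8) = 7*(-⅛) = -7/8)
(Z(-4) + 17)²*((1*(-5))*(-5)) - 1*25871 = (-7/8 + 17)²*((1*(-5))*(-5)) - 1*25871 = (129/8)²*(-5*(-5)) - 25871 = (16641/64)*25 - 25871 = 416025/64 - 25871 = -1239719/64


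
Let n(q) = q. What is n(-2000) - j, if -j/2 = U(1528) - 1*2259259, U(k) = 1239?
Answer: -4518040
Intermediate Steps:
j = 4516040 (j = -2*(1239 - 1*2259259) = -2*(1239 - 2259259) = -2*(-2258020) = 4516040)
n(-2000) - j = -2000 - 1*4516040 = -2000 - 4516040 = -4518040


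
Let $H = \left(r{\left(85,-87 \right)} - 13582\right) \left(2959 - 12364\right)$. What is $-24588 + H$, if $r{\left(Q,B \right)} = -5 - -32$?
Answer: $127460187$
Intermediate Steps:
$r{\left(Q,B \right)} = 27$ ($r{\left(Q,B \right)} = -5 + 32 = 27$)
$H = 127484775$ ($H = \left(27 - 13582\right) \left(2959 - 12364\right) = \left(-13555\right) \left(-9405\right) = 127484775$)
$-24588 + H = -24588 + 127484775 = 127460187$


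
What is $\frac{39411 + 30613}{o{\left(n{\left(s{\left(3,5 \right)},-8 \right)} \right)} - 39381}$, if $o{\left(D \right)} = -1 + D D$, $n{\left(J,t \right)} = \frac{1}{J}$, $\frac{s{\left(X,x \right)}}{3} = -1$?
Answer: $- \frac{630216}{354437} \approx -1.7781$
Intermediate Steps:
$s{\left(X,x \right)} = -3$ ($s{\left(X,x \right)} = 3 \left(-1\right) = -3$)
$o{\left(D \right)} = -1 + D^{2}$
$\frac{39411 + 30613}{o{\left(n{\left(s{\left(3,5 \right)},-8 \right)} \right)} - 39381} = \frac{39411 + 30613}{\left(-1 + \left(\frac{1}{-3}\right)^{2}\right) - 39381} = \frac{70024}{\left(-1 + \left(- \frac{1}{3}\right)^{2}\right) - 39381} = \frac{70024}{\left(-1 + \frac{1}{9}\right) - 39381} = \frac{70024}{- \frac{8}{9} - 39381} = \frac{70024}{- \frac{354437}{9}} = 70024 \left(- \frac{9}{354437}\right) = - \frac{630216}{354437}$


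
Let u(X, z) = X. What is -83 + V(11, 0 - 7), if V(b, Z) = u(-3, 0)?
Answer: -86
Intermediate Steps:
V(b, Z) = -3
-83 + V(11, 0 - 7) = -83 - 3 = -86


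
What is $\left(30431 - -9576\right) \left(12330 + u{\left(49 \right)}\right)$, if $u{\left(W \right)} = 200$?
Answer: $501287710$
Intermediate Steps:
$\left(30431 - -9576\right) \left(12330 + u{\left(49 \right)}\right) = \left(30431 - -9576\right) \left(12330 + 200\right) = \left(30431 + 9576\right) 12530 = 40007 \cdot 12530 = 501287710$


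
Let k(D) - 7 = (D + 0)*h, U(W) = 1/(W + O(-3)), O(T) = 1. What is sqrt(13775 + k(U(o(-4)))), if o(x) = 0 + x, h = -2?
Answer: 2*sqrt(31011)/3 ≈ 117.40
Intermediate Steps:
o(x) = x
U(W) = 1/(1 + W) (U(W) = 1/(W + 1) = 1/(1 + W))
k(D) = 7 - 2*D (k(D) = 7 + (D + 0)*(-2) = 7 + D*(-2) = 7 - 2*D)
sqrt(13775 + k(U(o(-4)))) = sqrt(13775 + (7 - 2/(1 - 4))) = sqrt(13775 + (7 - 2/(-3))) = sqrt(13775 + (7 - 2*(-1/3))) = sqrt(13775 + (7 + 2/3)) = sqrt(13775 + 23/3) = sqrt(41348/3) = 2*sqrt(31011)/3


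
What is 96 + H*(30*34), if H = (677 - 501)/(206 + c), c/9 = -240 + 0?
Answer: 4032/977 ≈ 4.1269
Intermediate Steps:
c = -2160 (c = 9*(-240 + 0) = 9*(-240) = -2160)
H = -88/977 (H = (677 - 501)/(206 - 2160) = 176/(-1954) = 176*(-1/1954) = -88/977 ≈ -0.090072)
96 + H*(30*34) = 96 - 2640*34/977 = 96 - 88/977*1020 = 96 - 89760/977 = 4032/977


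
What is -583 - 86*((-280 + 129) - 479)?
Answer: 53597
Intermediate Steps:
-583 - 86*((-280 + 129) - 479) = -583 - 86*(-151 - 479) = -583 - 86*(-630) = -583 + 54180 = 53597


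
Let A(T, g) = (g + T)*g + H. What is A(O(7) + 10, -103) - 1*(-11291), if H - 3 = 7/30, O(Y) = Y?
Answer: 604567/30 ≈ 20152.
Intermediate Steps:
H = 97/30 (H = 3 + 7/30 = 97/30 ≈ 3.2333)
A(T, g) = 97/30 + g*(T + g) (A(T, g) = (g + T)*g + 97/30 = (T + g)*g + 97/30 = g*(T + g) + 97/30 = 97/30 + g*(T + g))
A(O(7) + 10, -103) - 1*(-11291) = (97/30 + (-103)² + (7 + 10)*(-103)) - 1*(-11291) = (97/30 + 10609 + 17*(-103)) + 11291 = (97/30 + 10609 - 1751) + 11291 = 265837/30 + 11291 = 604567/30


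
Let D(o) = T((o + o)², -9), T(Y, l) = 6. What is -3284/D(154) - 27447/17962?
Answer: -4225135/7698 ≈ -548.86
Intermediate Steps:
D(o) = 6
-3284/D(154) - 27447/17962 = -3284/6 - 27447/17962 = -3284*⅙ - 27447*1/17962 = -1642/3 - 3921/2566 = -4225135/7698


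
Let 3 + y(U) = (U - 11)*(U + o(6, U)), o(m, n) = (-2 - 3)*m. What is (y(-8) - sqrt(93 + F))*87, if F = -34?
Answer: 62553 - 87*sqrt(59) ≈ 61885.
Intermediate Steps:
o(m, n) = -5*m
y(U) = -3 + (-30 + U)*(-11 + U) (y(U) = -3 + (U - 11)*(U - 5*6) = -3 + (-11 + U)*(U - 30) = -3 + (-11 + U)*(-30 + U) = -3 + (-30 + U)*(-11 + U))
(y(-8) - sqrt(93 + F))*87 = ((327 + (-8)**2 - 41*(-8)) - sqrt(93 - 34))*87 = ((327 + 64 + 328) - sqrt(59))*87 = (719 - sqrt(59))*87 = 62553 - 87*sqrt(59)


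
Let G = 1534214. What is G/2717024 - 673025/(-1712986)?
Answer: 1114178045151/1163556018416 ≈ 0.95756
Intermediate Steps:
G/2717024 - 673025/(-1712986) = 1534214/2717024 - 673025/(-1712986) = 1534214*(1/2717024) - 673025*(-1/1712986) = 767107/1358512 + 673025/1712986 = 1114178045151/1163556018416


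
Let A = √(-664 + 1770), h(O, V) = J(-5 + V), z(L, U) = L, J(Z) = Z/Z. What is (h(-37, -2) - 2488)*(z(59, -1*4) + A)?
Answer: -146733 - 2487*√1106 ≈ -2.2944e+5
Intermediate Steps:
J(Z) = 1
h(O, V) = 1
A = √1106 ≈ 33.257
(h(-37, -2) - 2488)*(z(59, -1*4) + A) = (1 - 2488)*(59 + √1106) = -2487*(59 + √1106) = -146733 - 2487*√1106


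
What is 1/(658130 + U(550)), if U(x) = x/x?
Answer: 1/658131 ≈ 1.5195e-6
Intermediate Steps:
U(x) = 1
1/(658130 + U(550)) = 1/(658130 + 1) = 1/658131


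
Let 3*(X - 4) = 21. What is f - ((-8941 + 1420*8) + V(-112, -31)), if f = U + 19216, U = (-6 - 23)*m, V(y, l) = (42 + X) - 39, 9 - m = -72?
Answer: 14434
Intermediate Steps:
X = 11 (X = 4 + (⅓)*21 = 4 + 7 = 11)
m = 81 (m = 9 - 1*(-72) = 9 + 72 = 81)
V(y, l) = 14 (V(y, l) = (42 + 11) - 39 = 53 - 39 = 14)
U = -2349 (U = (-6 - 23)*81 = -29*81 = -2349)
f = 16867 (f = -2349 + 19216 = 16867)
f - ((-8941 + 1420*8) + V(-112, -31)) = 16867 - ((-8941 + 1420*8) + 14) = 16867 - ((-8941 + 11360) + 14) = 16867 - (2419 + 14) = 16867 - 1*2433 = 16867 - 2433 = 14434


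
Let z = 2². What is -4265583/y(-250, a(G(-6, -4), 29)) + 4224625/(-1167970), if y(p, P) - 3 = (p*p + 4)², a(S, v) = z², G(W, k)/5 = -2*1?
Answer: -3301907174398877/912593363938286 ≈ -3.6182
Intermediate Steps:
G(W, k) = -10 (G(W, k) = 5*(-2*1) = 5*(-2) = -10)
z = 4
a(S, v) = 16 (a(S, v) = 4² = 16)
y(p, P) = 3 + (4 + p²)² (y(p, P) = 3 + (p*p + 4)² = 3 + (p² + 4)² = 3 + (4 + p²)²)
-4265583/y(-250, a(G(-6, -4), 29)) + 4224625/(-1167970) = -4265583/(3 + (4 + (-250)²)²) + 4224625/(-1167970) = -4265583/(3 + (4 + 62500)²) + 4224625*(-1/1167970) = -4265583/(3 + 62504²) - 844925/233594 = -4265583/(3 + 3906750016) - 844925/233594 = -4265583/3906750019 - 844925/233594 = -3301907174398877/912593363938286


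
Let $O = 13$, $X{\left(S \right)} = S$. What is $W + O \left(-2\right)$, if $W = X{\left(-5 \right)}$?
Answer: $-31$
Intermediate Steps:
$W = -5$
$W + O \left(-2\right) = -5 + 13 \left(-2\right) = -5 - 26 = -31$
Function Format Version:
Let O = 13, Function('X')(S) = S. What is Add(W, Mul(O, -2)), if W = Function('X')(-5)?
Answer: -31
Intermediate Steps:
W = -5
Add(W, Mul(O, -2)) = Add(-5, Mul(13, -2)) = Add(-5, -26) = -31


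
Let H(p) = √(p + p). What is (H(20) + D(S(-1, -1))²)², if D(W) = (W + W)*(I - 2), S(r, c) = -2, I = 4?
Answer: 4136 + 256*√10 ≈ 4945.5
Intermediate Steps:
D(W) = 4*W (D(W) = (W + W)*(4 - 2) = (2*W)*2 = 4*W)
H(p) = √2*√p (H(p) = √(2*p) = √2*√p)
(H(20) + D(S(-1, -1))²)² = (√2*√20 + (4*(-2))²)² = (√2*(2*√5) + (-8)²)² = (2*√10 + 64)² = (64 + 2*√10)²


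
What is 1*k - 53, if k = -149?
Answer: -202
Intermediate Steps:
1*k - 53 = 1*(-149) - 53 = -149 - 53 = -202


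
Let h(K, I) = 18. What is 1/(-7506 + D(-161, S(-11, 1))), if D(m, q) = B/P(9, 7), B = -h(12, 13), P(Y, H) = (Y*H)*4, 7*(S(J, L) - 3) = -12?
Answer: -14/105085 ≈ -0.00013323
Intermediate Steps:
S(J, L) = 9/7 (S(J, L) = 3 + (⅐)*(-12) = 3 - 12/7 = 9/7)
P(Y, H) = 4*H*Y (P(Y, H) = (H*Y)*4 = 4*H*Y)
B = -18 (B = -1*18 = -18)
D(m, q) = -1/14 (D(m, q) = -18/(4*7*9) = -18/252 = -18*1/252 = -1/14)
1/(-7506 + D(-161, S(-11, 1))) = 1/(-7506 - 1/14) = 1/(-105085/14) = -14/105085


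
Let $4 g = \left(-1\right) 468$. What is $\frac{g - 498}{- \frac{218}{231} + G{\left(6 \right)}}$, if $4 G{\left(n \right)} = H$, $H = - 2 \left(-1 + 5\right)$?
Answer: $\frac{28413}{136} \approx 208.92$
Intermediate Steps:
$H = -8$ ($H = \left(-2\right) 4 = -8$)
$G{\left(n \right)} = -2$ ($G{\left(n \right)} = \frac{1}{4} \left(-8\right) = -2$)
$g = -117$ ($g = \frac{\left(-1\right) 468}{4} = \frac{1}{4} \left(-468\right) = -117$)
$\frac{g - 498}{- \frac{218}{231} + G{\left(6 \right)}} = \frac{-117 - 498}{- \frac{218}{231} - 2} = - \frac{615}{\left(-218\right) \frac{1}{231} - 2} = - \frac{615}{- \frac{218}{231} - 2} = - \frac{615}{- \frac{680}{231}} = \left(-615\right) \left(- \frac{231}{680}\right) = \frac{28413}{136}$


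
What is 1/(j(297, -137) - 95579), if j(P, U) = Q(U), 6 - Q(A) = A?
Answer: -1/95436 ≈ -1.0478e-5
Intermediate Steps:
Q(A) = 6 - A
j(P, U) = 6 - U
1/(j(297, -137) - 95579) = 1/((6 - 1*(-137)) - 95579) = 1/((6 + 137) - 95579) = 1/(143 - 95579) = 1/(-95436) = -1/95436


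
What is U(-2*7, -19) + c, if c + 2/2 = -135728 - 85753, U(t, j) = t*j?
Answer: -221216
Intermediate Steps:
U(t, j) = j*t
c = -221482 (c = -1 + (-135728 - 85753) = -1 - 221481 = -221482)
U(-2*7, -19) + c = -(-38)*7 - 221482 = -19*(-14) - 221482 = 266 - 221482 = -221216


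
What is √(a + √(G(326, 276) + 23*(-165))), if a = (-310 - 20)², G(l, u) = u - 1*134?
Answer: √(108900 + I*√3653) ≈ 330.0 + 0.0916*I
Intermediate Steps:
G(l, u) = -134 + u (G(l, u) = u - 134 = -134 + u)
a = 108900 (a = (-330)² = 108900)
√(a + √(G(326, 276) + 23*(-165))) = √(108900 + √((-134 + 276) + 23*(-165))) = √(108900 + √(142 - 3795)) = √(108900 + √(-3653)) = √(108900 + I*√3653)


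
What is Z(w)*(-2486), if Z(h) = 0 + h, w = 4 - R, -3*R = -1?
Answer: -27346/3 ≈ -9115.3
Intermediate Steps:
R = 1/3 (R = -1/3*(-1) = 1/3 ≈ 0.33333)
w = 11/3 (w = 4 - 1*1/3 = 4 - 1/3 = 11/3 ≈ 3.6667)
Z(h) = h
Z(w)*(-2486) = (11/3)*(-2486) = -27346/3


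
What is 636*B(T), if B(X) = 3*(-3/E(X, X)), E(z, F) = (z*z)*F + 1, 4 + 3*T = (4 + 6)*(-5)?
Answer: 5724/5831 ≈ 0.98165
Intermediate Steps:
T = -18 (T = -4/3 + ((4 + 6)*(-5))/3 = -4/3 + (10*(-5))/3 = -4/3 + (1/3)*(-50) = -4/3 - 50/3 = -18)
E(z, F) = 1 + F*z**2 (E(z, F) = z**2*F + 1 = F*z**2 + 1 = 1 + F*z**2)
B(X) = -9/(1 + X**3) (B(X) = 3*(-3/(1 + X*X**2)) = 3*(-3/(1 + X**3)) = -9/(1 + X**3))
636*B(T) = 636*(-9/(1 + (-18)**3)) = 636*(-9/(1 - 5832)) = 636*(-9/(-5831)) = 636*(-9*(-1/5831)) = 636*(9/5831) = 5724/5831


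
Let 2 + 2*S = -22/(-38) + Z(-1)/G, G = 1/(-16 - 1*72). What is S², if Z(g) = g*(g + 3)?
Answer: 11002489/1444 ≈ 7619.5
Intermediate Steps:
G = -1/88 (G = 1/(-16 - 72) = 1/(-88) = -1/88 ≈ -0.011364)
Z(g) = g*(3 + g)
S = 3317/38 (S = -1 + (-22/(-38) + (-(3 - 1))/(-1/88))/2 = -1 + (-22*(-1/38) - 1*2*(-88))/2 = -1 + (11/19 - 2*(-88))/2 = -1 + (11/19 + 176)/2 = -1 + (½)*(3355/19) = -1 + 3355/38 = 3317/38 ≈ 87.289)
S² = (3317/38)² = 11002489/1444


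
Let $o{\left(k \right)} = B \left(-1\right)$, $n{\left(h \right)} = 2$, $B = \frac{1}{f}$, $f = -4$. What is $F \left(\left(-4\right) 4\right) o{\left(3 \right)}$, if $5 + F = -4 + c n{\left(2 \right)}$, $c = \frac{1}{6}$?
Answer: $\frac{104}{3} \approx 34.667$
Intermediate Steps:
$B = - \frac{1}{4}$ ($B = \frac{1}{-4} = - \frac{1}{4} \approx -0.25$)
$c = \frac{1}{6} \approx 0.16667$
$F = - \frac{26}{3}$ ($F = -5 + \left(-4 + \frac{1}{6} \cdot 2\right) = -5 + \left(-4 + \frac{1}{3}\right) = -5 - \frac{11}{3} = - \frac{26}{3} \approx -8.6667$)
$o{\left(k \right)} = \frac{1}{4}$ ($o{\left(k \right)} = \left(- \frac{1}{4}\right) \left(-1\right) = \frac{1}{4}$)
$F \left(\left(-4\right) 4\right) o{\left(3 \right)} = - \frac{26 \left(\left(-4\right) 4\right)}{3} \cdot \frac{1}{4} = \left(- \frac{26}{3}\right) \left(-16\right) \frac{1}{4} = \frac{416}{3} \cdot \frac{1}{4} = \frac{104}{3}$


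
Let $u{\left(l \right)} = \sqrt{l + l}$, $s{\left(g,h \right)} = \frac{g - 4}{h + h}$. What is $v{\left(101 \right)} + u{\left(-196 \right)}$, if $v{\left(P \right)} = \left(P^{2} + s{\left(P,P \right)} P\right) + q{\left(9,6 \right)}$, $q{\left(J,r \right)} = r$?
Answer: $\frac{20511}{2} + 14 i \sqrt{2} \approx 10256.0 + 19.799 i$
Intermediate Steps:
$s{\left(g,h \right)} = \frac{-4 + g}{2 h}$
$u{\left(l \right)} = \sqrt{2} \sqrt{l}$ ($u{\left(l \right)} = \sqrt{2 l} = \sqrt{2} \sqrt{l}$)
$v{\left(P \right)} = 4 + P^{2} + \frac{P}{2}$ ($v{\left(P \right)} = \left(P^{2} + \frac{-4 + P}{2 P} P\right) + 6 = \left(P^{2} + \left(-2 + \frac{P}{2}\right)\right) + 6 = \left(-2 + P^{2} + \frac{P}{2}\right) + 6 = 4 + P^{2} + \frac{P}{2}$)
$v{\left(101 \right)} + u{\left(-196 \right)} = \left(4 + 101^{2} + \frac{1}{2} \cdot 101\right) + \sqrt{2} \sqrt{-196} = \left(4 + 10201 + \frac{101}{2}\right) + \sqrt{2} \cdot 14 i = \frac{20511}{2} + 14 i \sqrt{2}$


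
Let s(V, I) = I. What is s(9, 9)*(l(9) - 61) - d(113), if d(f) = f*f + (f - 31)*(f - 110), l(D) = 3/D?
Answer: -13561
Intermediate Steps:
d(f) = f² + (-110 + f)*(-31 + f) (d(f) = f² + (-31 + f)*(-110 + f) = f² + (-110 + f)*(-31 + f))
s(9, 9)*(l(9) - 61) - d(113) = 9*(3/9 - 61) - (3410 - 141*113 + 2*113²) = 9*(3*(⅑) - 61) - (3410 - 15933 + 2*12769) = 9*(⅓ - 61) - (3410 - 15933 + 25538) = 9*(-182/3) - 1*13015 = -546 - 13015 = -13561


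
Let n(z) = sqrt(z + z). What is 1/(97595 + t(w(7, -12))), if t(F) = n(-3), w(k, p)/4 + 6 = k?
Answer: 97595/9524784031 - I*sqrt(6)/9524784031 ≈ 1.0246e-5 - 2.5717e-10*I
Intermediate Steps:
n(z) = sqrt(2)*sqrt(z) (n(z) = sqrt(2*z) = sqrt(2)*sqrt(z))
w(k, p) = -24 + 4*k
t(F) = I*sqrt(6) (t(F) = sqrt(2)*sqrt(-3) = sqrt(2)*(I*sqrt(3)) = I*sqrt(6))
1/(97595 + t(w(7, -12))) = 1/(97595 + I*sqrt(6))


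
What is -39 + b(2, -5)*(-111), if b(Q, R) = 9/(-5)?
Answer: 804/5 ≈ 160.80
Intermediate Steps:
b(Q, R) = -9/5 (b(Q, R) = 9*(-1/5) = -9/5)
-39 + b(2, -5)*(-111) = -39 - 9/5*(-111) = -39 + 999/5 = 804/5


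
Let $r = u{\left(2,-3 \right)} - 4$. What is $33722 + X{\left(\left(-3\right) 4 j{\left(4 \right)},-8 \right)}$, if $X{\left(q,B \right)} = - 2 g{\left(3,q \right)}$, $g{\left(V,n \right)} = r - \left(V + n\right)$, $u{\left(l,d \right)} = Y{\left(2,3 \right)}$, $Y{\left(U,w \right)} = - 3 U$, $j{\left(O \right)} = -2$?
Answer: $33796$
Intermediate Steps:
$u{\left(l,d \right)} = -6$ ($u{\left(l,d \right)} = \left(-3\right) 2 = -6$)
$r = -10$ ($r = -6 - 4 = -10$)
$g{\left(V,n \right)} = -10 - V - n$ ($g{\left(V,n \right)} = -10 - \left(V + n\right) = -10 - V - n$)
$X{\left(q,B \right)} = 26 + 2 q$ ($X{\left(q,B \right)} = - 2 \left(-10 - 3 - q\right) = - 2 \left(-13 - q\right) = 26 + 2 q$)
$33722 + X{\left(\left(-3\right) 4 j{\left(4 \right)},-8 \right)} = 33722 + \left(26 + 2 \left(-3\right) 4 \left(-2\right)\right) = 33722 + \left(26 + 2 \left(\left(-12\right) \left(-2\right)\right)\right) = 33722 + \left(26 + 2 \cdot 24\right) = 33722 + \left(26 + 48\right) = 33722 + 74 = 33796$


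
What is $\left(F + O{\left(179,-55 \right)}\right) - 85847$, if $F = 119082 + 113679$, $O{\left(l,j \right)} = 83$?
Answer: $146997$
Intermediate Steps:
$F = 232761$
$\left(F + O{\left(179,-55 \right)}\right) - 85847 = \left(232761 + 83\right) - 85847 = 232844 - 85847 = 146997$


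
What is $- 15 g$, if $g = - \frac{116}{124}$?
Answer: $\frac{435}{31} \approx 14.032$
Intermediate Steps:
$g = - \frac{29}{31}$ ($g = \left(-116\right) \frac{1}{124} = - \frac{29}{31} \approx -0.93548$)
$- 15 g = \left(-15\right) \left(- \frac{29}{31}\right) = \frac{435}{31}$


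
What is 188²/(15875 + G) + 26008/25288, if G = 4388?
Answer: 177597397/64051343 ≈ 2.7727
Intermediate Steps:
188²/(15875 + G) + 26008/25288 = 188²/(15875 + 4388) + 26008/25288 = 35344/20263 + 26008*(1/25288) = 35344*(1/20263) + 3251/3161 = 35344/20263 + 3251/3161 = 177597397/64051343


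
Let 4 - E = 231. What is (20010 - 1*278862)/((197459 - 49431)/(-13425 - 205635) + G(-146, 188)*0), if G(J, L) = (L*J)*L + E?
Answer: 14176029780/37007 ≈ 3.8306e+5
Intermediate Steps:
E = -227 (E = 4 - 1*231 = 4 - 231 = -227)
G(J, L) = -227 + J*L**2 (G(J, L) = (L*J)*L - 227 = (J*L)*L - 227 = J*L**2 - 227 = -227 + J*L**2)
(20010 - 1*278862)/((197459 - 49431)/(-13425 - 205635) + G(-146, 188)*0) = (20010 - 1*278862)/((197459 - 49431)/(-13425 - 205635) + (-227 - 146*188**2)*0) = (20010 - 278862)/(148028/(-219060) + (-227 - 146*35344)*0) = -258852/(148028*(-1/219060) + (-227 - 5160224)*0) = -258852/(-37007/54765 - 5160451*0) = -258852/(-37007/54765 + 0) = -258852/(-37007/54765) = -258852*(-54765/37007) = 14176029780/37007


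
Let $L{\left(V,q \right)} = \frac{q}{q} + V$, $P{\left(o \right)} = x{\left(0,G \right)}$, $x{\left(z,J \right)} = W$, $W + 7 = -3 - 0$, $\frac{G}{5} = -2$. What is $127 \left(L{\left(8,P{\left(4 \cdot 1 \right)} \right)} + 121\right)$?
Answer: $16510$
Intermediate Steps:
$G = -10$ ($G = 5 \left(-2\right) = -10$)
$W = -10$ ($W = -7 - 3 = -10$)
$x{\left(z,J \right)} = -10$
$P{\left(o \right)} = -10$
$L{\left(V,q \right)} = 1 + V$
$127 \left(L{\left(8,P{\left(4 \cdot 1 \right)} \right)} + 121\right) = 127 \left(\left(1 + 8\right) + 121\right) = 127 \left(9 + 121\right) = 127 \cdot 130 = 16510$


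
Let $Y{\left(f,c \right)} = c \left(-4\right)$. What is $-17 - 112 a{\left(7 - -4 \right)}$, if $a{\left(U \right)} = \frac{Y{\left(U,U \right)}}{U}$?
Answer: $431$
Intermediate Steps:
$Y{\left(f,c \right)} = - 4 c$
$a{\left(U \right)} = -4$ ($a{\left(U \right)} = \frac{\left(-4\right) U}{U} = -4$)
$-17 - 112 a{\left(7 - -4 \right)} = -17 - -448 = -17 + 448 = 431$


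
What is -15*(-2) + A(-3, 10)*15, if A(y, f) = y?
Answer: -15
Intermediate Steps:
-15*(-2) + A(-3, 10)*15 = -15*(-2) - 3*15 = 30 - 45 = -15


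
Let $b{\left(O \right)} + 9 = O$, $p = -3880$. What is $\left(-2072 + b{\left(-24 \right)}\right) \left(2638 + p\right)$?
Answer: $2614410$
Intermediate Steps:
$b{\left(O \right)} = -9 + O$
$\left(-2072 + b{\left(-24 \right)}\right) \left(2638 + p\right) = \left(-2072 - 33\right) \left(2638 - 3880\right) = \left(-2072 - 33\right) \left(-1242\right) = \left(-2105\right) \left(-1242\right) = 2614410$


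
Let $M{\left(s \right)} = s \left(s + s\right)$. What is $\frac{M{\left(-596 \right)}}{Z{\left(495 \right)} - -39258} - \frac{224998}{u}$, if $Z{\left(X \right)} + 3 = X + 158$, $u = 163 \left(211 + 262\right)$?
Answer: $\frac{1040781286}{69928793} \approx 14.883$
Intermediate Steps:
$u = 77099$ ($u = 163 \cdot 473 = 77099$)
$M{\left(s \right)} = 2 s^{2}$ ($M{\left(s \right)} = s 2 s = 2 s^{2}$)
$Z{\left(X \right)} = 155 + X$ ($Z{\left(X \right)} = -3 + \left(X + 158\right) = -3 + \left(158 + X\right) = 155 + X$)
$\frac{M{\left(-596 \right)}}{Z{\left(495 \right)} - -39258} - \frac{224998}{u} = \frac{2 \left(-596\right)^{2}}{\left(155 + 495\right) - -39258} - \frac{224998}{77099} = \frac{2 \cdot 355216}{650 + 39258} - \frac{224998}{77099} = \frac{710432}{39908} - \frac{224998}{77099} = 710432 \cdot \frac{1}{39908} - \frac{224998}{77099} = \frac{177608}{9977} - \frac{224998}{77099} = \frac{1040781286}{69928793}$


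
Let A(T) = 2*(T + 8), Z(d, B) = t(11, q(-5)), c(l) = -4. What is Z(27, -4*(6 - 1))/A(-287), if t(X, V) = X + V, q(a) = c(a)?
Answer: -7/558 ≈ -0.012545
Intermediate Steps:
q(a) = -4
t(X, V) = V + X
Z(d, B) = 7 (Z(d, B) = -4 + 11 = 7)
A(T) = 16 + 2*T (A(T) = 2*(8 + T) = 16 + 2*T)
Z(27, -4*(6 - 1))/A(-287) = 7/(16 + 2*(-287)) = 7/(16 - 574) = 7/(-558) = 7*(-1/558) = -7/558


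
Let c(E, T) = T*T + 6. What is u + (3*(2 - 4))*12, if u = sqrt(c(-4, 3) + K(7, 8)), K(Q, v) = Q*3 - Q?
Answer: -72 + sqrt(29) ≈ -66.615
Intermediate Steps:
c(E, T) = 6 + T**2 (c(E, T) = T**2 + 6 = 6 + T**2)
K(Q, v) = 2*Q (K(Q, v) = 3*Q - Q = 2*Q)
u = sqrt(29) (u = sqrt((6 + 3**2) + 2*7) = sqrt((6 + 9) + 14) = sqrt(15 + 14) = sqrt(29) ≈ 5.3852)
u + (3*(2 - 4))*12 = sqrt(29) + (3*(2 - 4))*12 = sqrt(29) + (3*(-2))*12 = sqrt(29) - 6*12 = sqrt(29) - 72 = -72 + sqrt(29)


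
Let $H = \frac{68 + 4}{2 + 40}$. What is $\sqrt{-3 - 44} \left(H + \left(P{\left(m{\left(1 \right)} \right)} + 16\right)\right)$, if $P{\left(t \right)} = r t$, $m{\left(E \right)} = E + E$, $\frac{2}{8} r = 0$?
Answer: $\frac{124 i \sqrt{47}}{7} \approx 121.44 i$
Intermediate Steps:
$r = 0$ ($r = 4 \cdot 0 = 0$)
$m{\left(E \right)} = 2 E$
$H = \frac{12}{7}$ ($H = \frac{72}{42} = 72 \cdot \frac{1}{42} = \frac{12}{7} \approx 1.7143$)
$P{\left(t \right)} = 0$ ($P{\left(t \right)} = 0 t = 0$)
$\sqrt{-3 - 44} \left(H + \left(P{\left(m{\left(1 \right)} \right)} + 16\right)\right) = \sqrt{-3 - 44} \left(\frac{12}{7} + \left(0 + 16\right)\right) = \sqrt{-47} \left(\frac{12}{7} + 16\right) = i \sqrt{47} \cdot \frac{124}{7} = \frac{124 i \sqrt{47}}{7}$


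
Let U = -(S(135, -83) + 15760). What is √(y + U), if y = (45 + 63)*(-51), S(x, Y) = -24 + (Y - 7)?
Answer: I*√21154 ≈ 145.44*I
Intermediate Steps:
S(x, Y) = -31 + Y (S(x, Y) = -24 + (-7 + Y) = -31 + Y)
U = -15646 (U = -((-31 - 83) + 15760) = -(-114 + 15760) = -1*15646 = -15646)
y = -5508 (y = 108*(-51) = -5508)
√(y + U) = √(-5508 - 15646) = √(-21154) = I*√21154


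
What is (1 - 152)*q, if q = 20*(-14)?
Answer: 42280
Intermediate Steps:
q = -280
(1 - 152)*q = (1 - 152)*(-280) = -151*(-280) = 42280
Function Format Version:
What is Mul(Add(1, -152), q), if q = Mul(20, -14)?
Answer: 42280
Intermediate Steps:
q = -280
Mul(Add(1, -152), q) = Mul(Add(1, -152), -280) = Mul(-151, -280) = 42280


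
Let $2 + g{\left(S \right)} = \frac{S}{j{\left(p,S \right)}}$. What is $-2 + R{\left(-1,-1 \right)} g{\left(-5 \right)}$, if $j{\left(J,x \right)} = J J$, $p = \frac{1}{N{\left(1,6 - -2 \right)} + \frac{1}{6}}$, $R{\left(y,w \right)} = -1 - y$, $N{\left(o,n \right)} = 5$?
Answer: $-2$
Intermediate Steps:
$p = \frac{6}{31}$ ($p = \frac{1}{5 + \frac{1}{6}} = \frac{1}{\frac{31}{6}} = \frac{6}{31} \approx 0.19355$)
$j{\left(J,x \right)} = J^{2}$
$g{\left(S \right)} = -2 + \frac{961 S}{36}$ ($g{\left(S \right)} = -2 + \frac{S}{\left(\frac{6}{31}\right)^{2}} = -2 + \frac{S}{\frac{36}{961}} = -2 + S \frac{961}{36} = -2 + \frac{961 S}{36}$)
$-2 + R{\left(-1,-1 \right)} g{\left(-5 \right)} = -2 + \left(-1 - -1\right) \left(-2 + \frac{961}{36} \left(-5\right)\right) = -2 + \left(-1 + 1\right) \left(-2 - \frac{4805}{36}\right) = -2 + 0 \left(- \frac{4877}{36}\right) = -2 + 0 = -2$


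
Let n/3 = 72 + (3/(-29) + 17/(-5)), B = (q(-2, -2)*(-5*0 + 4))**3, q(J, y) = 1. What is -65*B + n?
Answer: -573404/145 ≈ -3954.5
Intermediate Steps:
B = 64 (B = (1*(-5*0 + 4))**3 = (1*(0 + 4))**3 = (1*4)**3 = 4**3 = 64)
n = 29796/145 (n = 3*(72 + (3/(-29) + 17/(-5))) = 3*(72 + (3*(-1/29) + 17*(-1/5))) = 3*(72 + (-3/29 - 17/5)) = 3*(72 - 508/145) = 3*(9932/145) = 29796/145 ≈ 205.49)
-65*B + n = -65*64 + 29796/145 = -4160 + 29796/145 = -573404/145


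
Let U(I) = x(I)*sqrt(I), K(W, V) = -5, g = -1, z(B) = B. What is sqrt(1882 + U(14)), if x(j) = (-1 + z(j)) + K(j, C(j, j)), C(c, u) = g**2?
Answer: sqrt(1882 + 8*sqrt(14)) ≈ 43.726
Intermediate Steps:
C(c, u) = 1 (C(c, u) = (-1)**2 = 1)
x(j) = -6 + j (x(j) = (-1 + j) - 5 = -6 + j)
U(I) = sqrt(I)*(-6 + I) (U(I) = (-6 + I)*sqrt(I) = sqrt(I)*(-6 + I))
sqrt(1882 + U(14)) = sqrt(1882 + sqrt(14)*(-6 + 14)) = sqrt(1882 + sqrt(14)*8) = sqrt(1882 + 8*sqrt(14))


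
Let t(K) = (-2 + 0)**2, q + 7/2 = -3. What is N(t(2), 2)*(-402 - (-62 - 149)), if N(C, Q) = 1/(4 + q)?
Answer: 382/5 ≈ 76.400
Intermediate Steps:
q = -13/2 (q = -7/2 - 3 = -13/2 ≈ -6.5000)
t(K) = 4 (t(K) = (-2)**2 = 4)
N(C, Q) = -2/5 (N(C, Q) = 1/(4 - 13/2) = 1/(-5/2) = -2/5)
N(t(2), 2)*(-402 - (-62 - 149)) = -2*(-402 - (-62 - 149))/5 = -2*(-402 - 1*(-211))/5 = -2*(-402 + 211)/5 = -2/5*(-191) = 382/5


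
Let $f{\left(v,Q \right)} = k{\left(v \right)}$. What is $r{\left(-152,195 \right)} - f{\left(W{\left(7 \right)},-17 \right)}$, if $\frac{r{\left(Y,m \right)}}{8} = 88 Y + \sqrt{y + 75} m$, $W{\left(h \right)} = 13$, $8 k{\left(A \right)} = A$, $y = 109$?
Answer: $- \frac{856077}{8} + 3120 \sqrt{46} \approx -85849.0$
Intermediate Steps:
$k{\left(A \right)} = \frac{A}{8}$
$f{\left(v,Q \right)} = \frac{v}{8}$
$r{\left(Y,m \right)} = 704 Y + 16 m \sqrt{46}$ ($r{\left(Y,m \right)} = 8 \left(88 Y + \sqrt{109 + 75} m\right) = 8 \left(88 Y + \sqrt{184} m\right) = 8 \left(88 Y + 2 \sqrt{46} m\right) = 8 \left(88 Y + 2 m \sqrt{46}\right) = 704 Y + 16 m \sqrt{46}$)
$r{\left(-152,195 \right)} - f{\left(W{\left(7 \right)},-17 \right)} = \left(704 \left(-152\right) + 16 \cdot 195 \sqrt{46}\right) - \frac{1}{8} \cdot 13 = \left(-107008 + 3120 \sqrt{46}\right) - \frac{13}{8} = - \frac{856077}{8} + 3120 \sqrt{46}$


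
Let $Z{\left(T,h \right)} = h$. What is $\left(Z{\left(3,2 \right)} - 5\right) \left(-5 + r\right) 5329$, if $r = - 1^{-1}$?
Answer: $95922$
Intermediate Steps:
$r = -1$ ($r = \left(-1\right) 1 = -1$)
$\left(Z{\left(3,2 \right)} - 5\right) \left(-5 + r\right) 5329 = \left(2 - 5\right) \left(-5 - 1\right) 5329 = \left(-3\right) \left(-6\right) 5329 = 18 \cdot 5329 = 95922$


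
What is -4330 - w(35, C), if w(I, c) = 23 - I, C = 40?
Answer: -4318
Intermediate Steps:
-4330 - w(35, C) = -4330 - (23 - 1*35) = -4330 - (23 - 35) = -4330 - 1*(-12) = -4330 + 12 = -4318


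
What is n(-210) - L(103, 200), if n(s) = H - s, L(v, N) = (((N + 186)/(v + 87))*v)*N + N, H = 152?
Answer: -792082/19 ≈ -41689.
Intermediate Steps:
L(v, N) = N + N*v*(186 + N)/(87 + v) (L(v, N) = (((186 + N)/(87 + v))*v)*N + N = (v*(186 + N)/(87 + v))*N + N = N*v*(186 + N)/(87 + v) + N = N + N*v*(186 + N)/(87 + v))
n(s) = 152 - s
n(-210) - L(103, 200) = (152 - 1*(-210)) - 200*(87 + 187*103 + 200*103)/(87 + 103) = (152 + 210) - 200*(87 + 19261 + 20600)/190 = 362 - 200*39948/190 = 362 - 1*798960/19 = 362 - 798960/19 = -792082/19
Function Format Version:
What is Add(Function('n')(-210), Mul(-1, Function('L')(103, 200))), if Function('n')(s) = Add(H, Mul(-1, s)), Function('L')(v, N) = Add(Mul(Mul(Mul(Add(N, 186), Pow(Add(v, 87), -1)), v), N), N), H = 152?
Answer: Rational(-792082, 19) ≈ -41689.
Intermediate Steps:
Function('L')(v, N) = Add(N, Mul(N, v, Pow(Add(87, v), -1), Add(186, N))) (Function('L')(v, N) = Add(Mul(Mul(Mul(Add(186, N), Pow(Add(87, v), -1)), v), N), N) = Add(Mul(Mul(Mul(Pow(Add(87, v), -1), Add(186, N)), v), N), N) = Add(Mul(Mul(v, Pow(Add(87, v), -1), Add(186, N)), N), N) = Add(Mul(N, v, Pow(Add(87, v), -1), Add(186, N)), N) = Add(N, Mul(N, v, Pow(Add(87, v), -1), Add(186, N))))
Function('n')(s) = Add(152, Mul(-1, s))
Add(Function('n')(-210), Mul(-1, Function('L')(103, 200))) = Add(Add(152, Mul(-1, -210)), Mul(-1, Mul(200, Pow(Add(87, 103), -1), Add(87, Mul(187, 103), Mul(200, 103))))) = Add(Add(152, 210), Mul(-1, Mul(200, Pow(190, -1), Add(87, 19261, 20600)))) = Add(362, Mul(-1, Mul(200, Rational(1, 190), 39948))) = Add(362, Mul(-1, Rational(798960, 19))) = Add(362, Rational(-798960, 19)) = Rational(-792082, 19)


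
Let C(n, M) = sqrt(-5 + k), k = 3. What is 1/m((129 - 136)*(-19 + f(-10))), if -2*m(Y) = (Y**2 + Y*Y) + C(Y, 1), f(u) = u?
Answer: -82418/3396363363 + I*sqrt(2)/3396363363 ≈ -2.4267e-5 + 4.1639e-10*I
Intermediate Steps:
C(n, M) = I*sqrt(2) (C(n, M) = sqrt(-5 + 3) = sqrt(-2) = I*sqrt(2))
m(Y) = -Y**2 - I*sqrt(2)/2 (m(Y) = -((Y**2 + Y*Y) + I*sqrt(2))/2 = -((Y**2 + Y**2) + I*sqrt(2))/2 = -(2*Y**2 + I*sqrt(2))/2 = -Y**2 - I*sqrt(2)/2)
1/m((129 - 136)*(-19 + f(-10))) = 1/(-((129 - 136)*(-19 - 10))**2 - I*sqrt(2)/2) = 1/(-(-7*(-29))**2 - I*sqrt(2)/2) = 1/(-1*203**2 - I*sqrt(2)/2) = 1/(-1*41209 - I*sqrt(2)/2) = 1/(-41209 - I*sqrt(2)/2)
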